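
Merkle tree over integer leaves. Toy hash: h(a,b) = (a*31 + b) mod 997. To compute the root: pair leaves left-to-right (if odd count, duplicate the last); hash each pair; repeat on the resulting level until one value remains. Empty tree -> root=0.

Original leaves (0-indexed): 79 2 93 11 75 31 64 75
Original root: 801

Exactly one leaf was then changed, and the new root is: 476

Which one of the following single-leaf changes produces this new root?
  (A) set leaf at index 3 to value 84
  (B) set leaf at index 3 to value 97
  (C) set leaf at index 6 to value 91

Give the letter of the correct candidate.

Answer: B

Derivation:
Original leaves: [79, 2, 93, 11, 75, 31, 64, 75]
Target new root: 476
Try each candidate change and compute the resulting root:
Candidate A: set leaf[3] = 84 -> leaves = [79, 2, 93, 84, 75, 31, 64, 75]
  L0: [79, 2, 93, 84, 75, 31, 64, 75]
  L1: h(79,2)=(79*31+2)%997=457 h(93,84)=(93*31+84)%997=973 h(75,31)=(75*31+31)%997=362 h(64,75)=(64*31+75)%997=65 -> [457, 973, 362, 65]
  L2: h(457,973)=(457*31+973)%997=185 h(362,65)=(362*31+65)%997=320 -> [185, 320]
  L3: h(185,320)=(185*31+320)%997=73 -> [73]
  root = 73 != target 476
Candidate B: set leaf[3] = 97 -> leaves = [79, 2, 93, 97, 75, 31, 64, 75]
  L0: [79, 2, 93, 97, 75, 31, 64, 75]
  L1: h(79,2)=(79*31+2)%997=457 h(93,97)=(93*31+97)%997=986 h(75,31)=(75*31+31)%997=362 h(64,75)=(64*31+75)%997=65 -> [457, 986, 362, 65]
  L2: h(457,986)=(457*31+986)%997=198 h(362,65)=(362*31+65)%997=320 -> [198, 320]
  L3: h(198,320)=(198*31+320)%997=476 -> [476]
  root = 476 == target 476  ** MATCH **
Candidate C: set leaf[6] = 91 -> leaves = [79, 2, 93, 11, 75, 31, 91, 75]
  L0: [79, 2, 93, 11, 75, 31, 91, 75]
  L1: h(79,2)=(79*31+2)%997=457 h(93,11)=(93*31+11)%997=900 h(75,31)=(75*31+31)%997=362 h(91,75)=(91*31+75)%997=902 -> [457, 900, 362, 902]
  L2: h(457,900)=(457*31+900)%997=112 h(362,902)=(362*31+902)%997=160 -> [112, 160]
  L3: h(112,160)=(112*31+160)%997=641 -> [641]
  root = 641 != target 476
Candidate B produces the target root.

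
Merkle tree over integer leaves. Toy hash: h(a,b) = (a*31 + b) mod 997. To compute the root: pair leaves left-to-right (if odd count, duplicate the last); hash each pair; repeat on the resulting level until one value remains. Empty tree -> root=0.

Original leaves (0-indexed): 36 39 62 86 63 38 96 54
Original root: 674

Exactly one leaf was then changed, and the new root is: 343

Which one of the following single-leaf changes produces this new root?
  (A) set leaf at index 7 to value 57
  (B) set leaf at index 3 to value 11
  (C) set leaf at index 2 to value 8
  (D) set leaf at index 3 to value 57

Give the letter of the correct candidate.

Original leaves: [36, 39, 62, 86, 63, 38, 96, 54]
Target new root: 343
Try each candidate change and compute the resulting root:
Candidate A: set leaf[7] = 57 -> leaves = [36, 39, 62, 86, 63, 38, 96, 57]
  L0: [36, 39, 62, 86, 63, 38, 96, 57]
  L1: h(36,39)=(36*31+39)%997=158 h(62,86)=(62*31+86)%997=14 h(63,38)=(63*31+38)%997=994 h(96,57)=(96*31+57)%997=42 -> [158, 14, 994, 42]
  L2: h(158,14)=(158*31+14)%997=924 h(994,42)=(994*31+42)%997=946 -> [924, 946]
  L3: h(924,946)=(924*31+946)%997=677 -> [677]
  root = 677 != target 343
Candidate B: set leaf[3] = 11 -> leaves = [36, 39, 62, 11, 63, 38, 96, 54]
  L0: [36, 39, 62, 11, 63, 38, 96, 54]
  L1: h(36,39)=(36*31+39)%997=158 h(62,11)=(62*31+11)%997=936 h(63,38)=(63*31+38)%997=994 h(96,54)=(96*31+54)%997=39 -> [158, 936, 994, 39]
  L2: h(158,936)=(158*31+936)%997=849 h(994,39)=(994*31+39)%997=943 -> [849, 943]
  L3: h(849,943)=(849*31+943)%997=343 -> [343]
  root = 343 == target 343  ** MATCH **
Candidate C: set leaf[2] = 8 -> leaves = [36, 39, 8, 86, 63, 38, 96, 54]
  L0: [36, 39, 8, 86, 63, 38, 96, 54]
  L1: h(36,39)=(36*31+39)%997=158 h(8,86)=(8*31+86)%997=334 h(63,38)=(63*31+38)%997=994 h(96,54)=(96*31+54)%997=39 -> [158, 334, 994, 39]
  L2: h(158,334)=(158*31+334)%997=247 h(994,39)=(994*31+39)%997=943 -> [247, 943]
  L3: h(247,943)=(247*31+943)%997=624 -> [624]
  root = 624 != target 343
Candidate D: set leaf[3] = 57 -> leaves = [36, 39, 62, 57, 63, 38, 96, 54]
  L0: [36, 39, 62, 57, 63, 38, 96, 54]
  L1: h(36,39)=(36*31+39)%997=158 h(62,57)=(62*31+57)%997=982 h(63,38)=(63*31+38)%997=994 h(96,54)=(96*31+54)%997=39 -> [158, 982, 994, 39]
  L2: h(158,982)=(158*31+982)%997=895 h(994,39)=(994*31+39)%997=943 -> [895, 943]
  L3: h(895,943)=(895*31+943)%997=772 -> [772]
  root = 772 != target 343
Candidate B produces the target root.

Answer: B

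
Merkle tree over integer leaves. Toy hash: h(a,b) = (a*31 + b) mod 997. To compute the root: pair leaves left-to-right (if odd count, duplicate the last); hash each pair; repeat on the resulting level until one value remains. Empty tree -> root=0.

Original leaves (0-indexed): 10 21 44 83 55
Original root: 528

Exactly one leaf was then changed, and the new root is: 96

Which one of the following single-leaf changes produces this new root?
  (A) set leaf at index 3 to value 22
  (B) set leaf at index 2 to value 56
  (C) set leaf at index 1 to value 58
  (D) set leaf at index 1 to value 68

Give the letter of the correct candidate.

Answer: B

Derivation:
Original leaves: [10, 21, 44, 83, 55]
Target new root: 96
Try each candidate change and compute the resulting root:
Candidate A: set leaf[3] = 22 -> leaves = [10, 21, 44, 22, 55]
  L0: [10, 21, 44, 22, 55]
  L1: h(10,21)=(10*31+21)%997=331 h(44,22)=(44*31+22)%997=389 h(55,55)=(55*31+55)%997=763 -> [331, 389, 763]
  L2: h(331,389)=(331*31+389)%997=680 h(763,763)=(763*31+763)%997=488 -> [680, 488]
  L3: h(680,488)=(680*31+488)%997=631 -> [631]
  root = 631 != target 96
Candidate B: set leaf[2] = 56 -> leaves = [10, 21, 56, 83, 55]
  L0: [10, 21, 56, 83, 55]
  L1: h(10,21)=(10*31+21)%997=331 h(56,83)=(56*31+83)%997=822 h(55,55)=(55*31+55)%997=763 -> [331, 822, 763]
  L2: h(331,822)=(331*31+822)%997=116 h(763,763)=(763*31+763)%997=488 -> [116, 488]
  L3: h(116,488)=(116*31+488)%997=96 -> [96]
  root = 96 == target 96  ** MATCH **
Candidate C: set leaf[1] = 58 -> leaves = [10, 58, 44, 83, 55]
  L0: [10, 58, 44, 83, 55]
  L1: h(10,58)=(10*31+58)%997=368 h(44,83)=(44*31+83)%997=450 h(55,55)=(55*31+55)%997=763 -> [368, 450, 763]
  L2: h(368,450)=(368*31+450)%997=891 h(763,763)=(763*31+763)%997=488 -> [891, 488]
  L3: h(891,488)=(891*31+488)%997=193 -> [193]
  root = 193 != target 96
Candidate D: set leaf[1] = 68 -> leaves = [10, 68, 44, 83, 55]
  L0: [10, 68, 44, 83, 55]
  L1: h(10,68)=(10*31+68)%997=378 h(44,83)=(44*31+83)%997=450 h(55,55)=(55*31+55)%997=763 -> [378, 450, 763]
  L2: h(378,450)=(378*31+450)%997=204 h(763,763)=(763*31+763)%997=488 -> [204, 488]
  L3: h(204,488)=(204*31+488)%997=830 -> [830]
  root = 830 != target 96
Candidate B produces the target root.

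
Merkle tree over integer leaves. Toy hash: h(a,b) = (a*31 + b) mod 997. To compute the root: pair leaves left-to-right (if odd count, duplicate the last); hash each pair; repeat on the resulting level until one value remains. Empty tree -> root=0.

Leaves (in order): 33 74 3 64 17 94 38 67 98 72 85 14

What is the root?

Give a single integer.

L0: [33, 74, 3, 64, 17, 94, 38, 67, 98, 72, 85, 14]
L1: h(33,74)=(33*31+74)%997=100 h(3,64)=(3*31+64)%997=157 h(17,94)=(17*31+94)%997=621 h(38,67)=(38*31+67)%997=248 h(98,72)=(98*31+72)%997=119 h(85,14)=(85*31+14)%997=655 -> [100, 157, 621, 248, 119, 655]
L2: h(100,157)=(100*31+157)%997=266 h(621,248)=(621*31+248)%997=556 h(119,655)=(119*31+655)%997=356 -> [266, 556, 356]
L3: h(266,556)=(266*31+556)%997=826 h(356,356)=(356*31+356)%997=425 -> [826, 425]
L4: h(826,425)=(826*31+425)%997=109 -> [109]

Answer: 109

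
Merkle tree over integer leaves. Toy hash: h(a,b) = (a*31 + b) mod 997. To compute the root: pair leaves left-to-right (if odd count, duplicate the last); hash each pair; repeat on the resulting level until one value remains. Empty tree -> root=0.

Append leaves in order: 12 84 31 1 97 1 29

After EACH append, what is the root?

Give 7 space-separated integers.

After append 12 (leaves=[12]):
  L0: [12]
  root=12
After append 84 (leaves=[12, 84]):
  L0: [12, 84]
  L1: h(12,84)=(12*31+84)%997=456 -> [456]
  root=456
After append 31 (leaves=[12, 84, 31]):
  L0: [12, 84, 31]
  L1: h(12,84)=(12*31+84)%997=456 h(31,31)=(31*31+31)%997=992 -> [456, 992]
  L2: h(456,992)=(456*31+992)%997=173 -> [173]
  root=173
After append 1 (leaves=[12, 84, 31, 1]):
  L0: [12, 84, 31, 1]
  L1: h(12,84)=(12*31+84)%997=456 h(31,1)=(31*31+1)%997=962 -> [456, 962]
  L2: h(456,962)=(456*31+962)%997=143 -> [143]
  root=143
After append 97 (leaves=[12, 84, 31, 1, 97]):
  L0: [12, 84, 31, 1, 97]
  L1: h(12,84)=(12*31+84)%997=456 h(31,1)=(31*31+1)%997=962 h(97,97)=(97*31+97)%997=113 -> [456, 962, 113]
  L2: h(456,962)=(456*31+962)%997=143 h(113,113)=(113*31+113)%997=625 -> [143, 625]
  L3: h(143,625)=(143*31+625)%997=73 -> [73]
  root=73
After append 1 (leaves=[12, 84, 31, 1, 97, 1]):
  L0: [12, 84, 31, 1, 97, 1]
  L1: h(12,84)=(12*31+84)%997=456 h(31,1)=(31*31+1)%997=962 h(97,1)=(97*31+1)%997=17 -> [456, 962, 17]
  L2: h(456,962)=(456*31+962)%997=143 h(17,17)=(17*31+17)%997=544 -> [143, 544]
  L3: h(143,544)=(143*31+544)%997=989 -> [989]
  root=989
After append 29 (leaves=[12, 84, 31, 1, 97, 1, 29]):
  L0: [12, 84, 31, 1, 97, 1, 29]
  L1: h(12,84)=(12*31+84)%997=456 h(31,1)=(31*31+1)%997=962 h(97,1)=(97*31+1)%997=17 h(29,29)=(29*31+29)%997=928 -> [456, 962, 17, 928]
  L2: h(456,962)=(456*31+962)%997=143 h(17,928)=(17*31+928)%997=458 -> [143, 458]
  L3: h(143,458)=(143*31+458)%997=903 -> [903]
  root=903

Answer: 12 456 173 143 73 989 903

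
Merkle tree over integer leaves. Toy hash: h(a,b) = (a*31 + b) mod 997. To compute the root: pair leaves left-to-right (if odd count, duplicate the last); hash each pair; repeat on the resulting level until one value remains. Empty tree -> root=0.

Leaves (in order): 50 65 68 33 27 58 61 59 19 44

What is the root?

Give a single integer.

L0: [50, 65, 68, 33, 27, 58, 61, 59, 19, 44]
L1: h(50,65)=(50*31+65)%997=618 h(68,33)=(68*31+33)%997=147 h(27,58)=(27*31+58)%997=895 h(61,59)=(61*31+59)%997=953 h(19,44)=(19*31+44)%997=633 -> [618, 147, 895, 953, 633]
L2: h(618,147)=(618*31+147)%997=362 h(895,953)=(895*31+953)%997=782 h(633,633)=(633*31+633)%997=316 -> [362, 782, 316]
L3: h(362,782)=(362*31+782)%997=40 h(316,316)=(316*31+316)%997=142 -> [40, 142]
L4: h(40,142)=(40*31+142)%997=385 -> [385]

Answer: 385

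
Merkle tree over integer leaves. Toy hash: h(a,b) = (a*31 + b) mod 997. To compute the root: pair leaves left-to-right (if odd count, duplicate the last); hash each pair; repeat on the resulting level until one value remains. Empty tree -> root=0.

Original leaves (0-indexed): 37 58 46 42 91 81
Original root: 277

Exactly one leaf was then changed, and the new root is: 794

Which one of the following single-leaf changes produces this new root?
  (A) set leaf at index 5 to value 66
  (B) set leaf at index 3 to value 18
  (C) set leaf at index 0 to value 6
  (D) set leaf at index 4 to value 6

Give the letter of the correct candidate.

Answer: A

Derivation:
Original leaves: [37, 58, 46, 42, 91, 81]
Target new root: 794
Try each candidate change and compute the resulting root:
Candidate A: set leaf[5] = 66 -> leaves = [37, 58, 46, 42, 91, 66]
  L0: [37, 58, 46, 42, 91, 66]
  L1: h(37,58)=(37*31+58)%997=208 h(46,42)=(46*31+42)%997=471 h(91,66)=(91*31+66)%997=893 -> [208, 471, 893]
  L2: h(208,471)=(208*31+471)%997=937 h(893,893)=(893*31+893)%997=660 -> [937, 660]
  L3: h(937,660)=(937*31+660)%997=794 -> [794]
  root = 794 == target 794  ** MATCH **
Candidate B: set leaf[3] = 18 -> leaves = [37, 58, 46, 18, 91, 81]
  L0: [37, 58, 46, 18, 91, 81]
  L1: h(37,58)=(37*31+58)%997=208 h(46,18)=(46*31+18)%997=447 h(91,81)=(91*31+81)%997=908 -> [208, 447, 908]
  L2: h(208,447)=(208*31+447)%997=913 h(908,908)=(908*31+908)%997=143 -> [913, 143]
  L3: h(913,143)=(913*31+143)%997=530 -> [530]
  root = 530 != target 794
Candidate C: set leaf[0] = 6 -> leaves = [6, 58, 46, 42, 91, 81]
  L0: [6, 58, 46, 42, 91, 81]
  L1: h(6,58)=(6*31+58)%997=244 h(46,42)=(46*31+42)%997=471 h(91,81)=(91*31+81)%997=908 -> [244, 471, 908]
  L2: h(244,471)=(244*31+471)%997=59 h(908,908)=(908*31+908)%997=143 -> [59, 143]
  L3: h(59,143)=(59*31+143)%997=975 -> [975]
  root = 975 != target 794
Candidate D: set leaf[4] = 6 -> leaves = [37, 58, 46, 42, 6, 81]
  L0: [37, 58, 46, 42, 6, 81]
  L1: h(37,58)=(37*31+58)%997=208 h(46,42)=(46*31+42)%997=471 h(6,81)=(6*31+81)%997=267 -> [208, 471, 267]
  L2: h(208,471)=(208*31+471)%997=937 h(267,267)=(267*31+267)%997=568 -> [937, 568]
  L3: h(937,568)=(937*31+568)%997=702 -> [702]
  root = 702 != target 794
Candidate A produces the target root.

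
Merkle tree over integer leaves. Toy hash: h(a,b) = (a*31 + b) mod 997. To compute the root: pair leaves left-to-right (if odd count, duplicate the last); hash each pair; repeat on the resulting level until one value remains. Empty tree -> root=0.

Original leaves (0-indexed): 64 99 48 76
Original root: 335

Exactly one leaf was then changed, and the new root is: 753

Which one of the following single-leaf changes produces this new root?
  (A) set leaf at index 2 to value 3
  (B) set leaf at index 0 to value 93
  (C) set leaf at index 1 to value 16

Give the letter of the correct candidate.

Original leaves: [64, 99, 48, 76]
Target new root: 753
Try each candidate change and compute the resulting root:
Candidate A: set leaf[2] = 3 -> leaves = [64, 99, 3, 76]
  L0: [64, 99, 3, 76]
  L1: h(64,99)=(64*31+99)%997=89 h(3,76)=(3*31+76)%997=169 -> [89, 169]
  L2: h(89,169)=(89*31+169)%997=934 -> [934]
  root = 934 != target 753
Candidate B: set leaf[0] = 93 -> leaves = [93, 99, 48, 76]
  L0: [93, 99, 48, 76]
  L1: h(93,99)=(93*31+99)%997=988 h(48,76)=(48*31+76)%997=567 -> [988, 567]
  L2: h(988,567)=(988*31+567)%997=288 -> [288]
  root = 288 != target 753
Candidate C: set leaf[1] = 16 -> leaves = [64, 16, 48, 76]
  L0: [64, 16, 48, 76]
  L1: h(64,16)=(64*31+16)%997=6 h(48,76)=(48*31+76)%997=567 -> [6, 567]
  L2: h(6,567)=(6*31+567)%997=753 -> [753]
  root = 753 == target 753  ** MATCH **
Candidate C produces the target root.

Answer: C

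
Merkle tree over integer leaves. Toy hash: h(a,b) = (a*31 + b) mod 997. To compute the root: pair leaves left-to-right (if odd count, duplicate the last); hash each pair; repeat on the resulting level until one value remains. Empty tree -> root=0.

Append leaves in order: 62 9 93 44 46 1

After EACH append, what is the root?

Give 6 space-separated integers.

Answer: 62 934 26 974 529 86

Derivation:
After append 62 (leaves=[62]):
  L0: [62]
  root=62
After append 9 (leaves=[62, 9]):
  L0: [62, 9]
  L1: h(62,9)=(62*31+9)%997=934 -> [934]
  root=934
After append 93 (leaves=[62, 9, 93]):
  L0: [62, 9, 93]
  L1: h(62,9)=(62*31+9)%997=934 h(93,93)=(93*31+93)%997=982 -> [934, 982]
  L2: h(934,982)=(934*31+982)%997=26 -> [26]
  root=26
After append 44 (leaves=[62, 9, 93, 44]):
  L0: [62, 9, 93, 44]
  L1: h(62,9)=(62*31+9)%997=934 h(93,44)=(93*31+44)%997=933 -> [934, 933]
  L2: h(934,933)=(934*31+933)%997=974 -> [974]
  root=974
After append 46 (leaves=[62, 9, 93, 44, 46]):
  L0: [62, 9, 93, 44, 46]
  L1: h(62,9)=(62*31+9)%997=934 h(93,44)=(93*31+44)%997=933 h(46,46)=(46*31+46)%997=475 -> [934, 933, 475]
  L2: h(934,933)=(934*31+933)%997=974 h(475,475)=(475*31+475)%997=245 -> [974, 245]
  L3: h(974,245)=(974*31+245)%997=529 -> [529]
  root=529
After append 1 (leaves=[62, 9, 93, 44, 46, 1]):
  L0: [62, 9, 93, 44, 46, 1]
  L1: h(62,9)=(62*31+9)%997=934 h(93,44)=(93*31+44)%997=933 h(46,1)=(46*31+1)%997=430 -> [934, 933, 430]
  L2: h(934,933)=(934*31+933)%997=974 h(430,430)=(430*31+430)%997=799 -> [974, 799]
  L3: h(974,799)=(974*31+799)%997=86 -> [86]
  root=86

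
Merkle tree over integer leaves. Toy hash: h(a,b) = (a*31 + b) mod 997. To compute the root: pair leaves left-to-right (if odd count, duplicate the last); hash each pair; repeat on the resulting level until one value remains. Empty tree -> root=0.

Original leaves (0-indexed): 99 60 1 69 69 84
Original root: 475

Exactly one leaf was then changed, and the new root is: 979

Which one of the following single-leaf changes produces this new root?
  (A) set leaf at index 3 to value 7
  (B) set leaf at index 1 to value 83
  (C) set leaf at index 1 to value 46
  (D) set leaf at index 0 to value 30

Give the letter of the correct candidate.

Answer: C

Derivation:
Original leaves: [99, 60, 1, 69, 69, 84]
Target new root: 979
Try each candidate change and compute the resulting root:
Candidate A: set leaf[3] = 7 -> leaves = [99, 60, 1, 7, 69, 84]
  L0: [99, 60, 1, 7, 69, 84]
  L1: h(99,60)=(99*31+60)%997=138 h(1,7)=(1*31+7)%997=38 h(69,84)=(69*31+84)%997=229 -> [138, 38, 229]
  L2: h(138,38)=(138*31+38)%997=328 h(229,229)=(229*31+229)%997=349 -> [328, 349]
  L3: h(328,349)=(328*31+349)%997=547 -> [547]
  root = 547 != target 979
Candidate B: set leaf[1] = 83 -> leaves = [99, 83, 1, 69, 69, 84]
  L0: [99, 83, 1, 69, 69, 84]
  L1: h(99,83)=(99*31+83)%997=161 h(1,69)=(1*31+69)%997=100 h(69,84)=(69*31+84)%997=229 -> [161, 100, 229]
  L2: h(161,100)=(161*31+100)%997=106 h(229,229)=(229*31+229)%997=349 -> [106, 349]
  L3: h(106,349)=(106*31+349)%997=644 -> [644]
  root = 644 != target 979
Candidate C: set leaf[1] = 46 -> leaves = [99, 46, 1, 69, 69, 84]
  L0: [99, 46, 1, 69, 69, 84]
  L1: h(99,46)=(99*31+46)%997=124 h(1,69)=(1*31+69)%997=100 h(69,84)=(69*31+84)%997=229 -> [124, 100, 229]
  L2: h(124,100)=(124*31+100)%997=953 h(229,229)=(229*31+229)%997=349 -> [953, 349]
  L3: h(953,349)=(953*31+349)%997=979 -> [979]
  root = 979 == target 979  ** MATCH **
Candidate D: set leaf[0] = 30 -> leaves = [30, 60, 1, 69, 69, 84]
  L0: [30, 60, 1, 69, 69, 84]
  L1: h(30,60)=(30*31+60)%997=990 h(1,69)=(1*31+69)%997=100 h(69,84)=(69*31+84)%997=229 -> [990, 100, 229]
  L2: h(990,100)=(990*31+100)%997=880 h(229,229)=(229*31+229)%997=349 -> [880, 349]
  L3: h(880,349)=(880*31+349)%997=710 -> [710]
  root = 710 != target 979
Candidate C produces the target root.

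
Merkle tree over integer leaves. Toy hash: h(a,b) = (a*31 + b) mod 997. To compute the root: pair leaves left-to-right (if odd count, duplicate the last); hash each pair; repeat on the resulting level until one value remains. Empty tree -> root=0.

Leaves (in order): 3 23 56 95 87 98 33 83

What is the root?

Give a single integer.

Answer: 756

Derivation:
L0: [3, 23, 56, 95, 87, 98, 33, 83]
L1: h(3,23)=(3*31+23)%997=116 h(56,95)=(56*31+95)%997=834 h(87,98)=(87*31+98)%997=801 h(33,83)=(33*31+83)%997=109 -> [116, 834, 801, 109]
L2: h(116,834)=(116*31+834)%997=442 h(801,109)=(801*31+109)%997=15 -> [442, 15]
L3: h(442,15)=(442*31+15)%997=756 -> [756]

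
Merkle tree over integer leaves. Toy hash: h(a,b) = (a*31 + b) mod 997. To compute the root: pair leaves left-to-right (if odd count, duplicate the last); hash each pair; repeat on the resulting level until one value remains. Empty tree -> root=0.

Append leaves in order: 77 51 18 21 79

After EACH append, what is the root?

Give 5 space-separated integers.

After append 77 (leaves=[77]):
  L0: [77]
  root=77
After append 51 (leaves=[77, 51]):
  L0: [77, 51]
  L1: h(77,51)=(77*31+51)%997=444 -> [444]
  root=444
After append 18 (leaves=[77, 51, 18]):
  L0: [77, 51, 18]
  L1: h(77,51)=(77*31+51)%997=444 h(18,18)=(18*31+18)%997=576 -> [444, 576]
  L2: h(444,576)=(444*31+576)%997=382 -> [382]
  root=382
After append 21 (leaves=[77, 51, 18, 21]):
  L0: [77, 51, 18, 21]
  L1: h(77,51)=(77*31+51)%997=444 h(18,21)=(18*31+21)%997=579 -> [444, 579]
  L2: h(444,579)=(444*31+579)%997=385 -> [385]
  root=385
After append 79 (leaves=[77, 51, 18, 21, 79]):
  L0: [77, 51, 18, 21, 79]
  L1: h(77,51)=(77*31+51)%997=444 h(18,21)=(18*31+21)%997=579 h(79,79)=(79*31+79)%997=534 -> [444, 579, 534]
  L2: h(444,579)=(444*31+579)%997=385 h(534,534)=(534*31+534)%997=139 -> [385, 139]
  L3: h(385,139)=(385*31+139)%997=110 -> [110]
  root=110

Answer: 77 444 382 385 110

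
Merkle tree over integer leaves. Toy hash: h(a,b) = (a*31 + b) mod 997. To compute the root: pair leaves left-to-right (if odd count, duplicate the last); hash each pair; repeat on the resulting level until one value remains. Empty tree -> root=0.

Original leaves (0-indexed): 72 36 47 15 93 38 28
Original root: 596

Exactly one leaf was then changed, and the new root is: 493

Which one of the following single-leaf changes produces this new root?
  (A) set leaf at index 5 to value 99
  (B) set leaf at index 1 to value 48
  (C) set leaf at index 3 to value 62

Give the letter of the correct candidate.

Answer: A

Derivation:
Original leaves: [72, 36, 47, 15, 93, 38, 28]
Target new root: 493
Try each candidate change and compute the resulting root:
Candidate A: set leaf[5] = 99 -> leaves = [72, 36, 47, 15, 93, 99, 28]
  L0: [72, 36, 47, 15, 93, 99, 28]
  L1: h(72,36)=(72*31+36)%997=274 h(47,15)=(47*31+15)%997=475 h(93,99)=(93*31+99)%997=988 h(28,28)=(28*31+28)%997=896 -> [274, 475, 988, 896]
  L2: h(274,475)=(274*31+475)%997=993 h(988,896)=(988*31+896)%997=617 -> [993, 617]
  L3: h(993,617)=(993*31+617)%997=493 -> [493]
  root = 493 == target 493  ** MATCH **
Candidate B: set leaf[1] = 48 -> leaves = [72, 48, 47, 15, 93, 38, 28]
  L0: [72, 48, 47, 15, 93, 38, 28]
  L1: h(72,48)=(72*31+48)%997=286 h(47,15)=(47*31+15)%997=475 h(93,38)=(93*31+38)%997=927 h(28,28)=(28*31+28)%997=896 -> [286, 475, 927, 896]
  L2: h(286,475)=(286*31+475)%997=368 h(927,896)=(927*31+896)%997=720 -> [368, 720]
  L3: h(368,720)=(368*31+720)%997=164 -> [164]
  root = 164 != target 493
Candidate C: set leaf[3] = 62 -> leaves = [72, 36, 47, 62, 93, 38, 28]
  L0: [72, 36, 47, 62, 93, 38, 28]
  L1: h(72,36)=(72*31+36)%997=274 h(47,62)=(47*31+62)%997=522 h(93,38)=(93*31+38)%997=927 h(28,28)=(28*31+28)%997=896 -> [274, 522, 927, 896]
  L2: h(274,522)=(274*31+522)%997=43 h(927,896)=(927*31+896)%997=720 -> [43, 720]
  L3: h(43,720)=(43*31+720)%997=59 -> [59]
  root = 59 != target 493
Candidate A produces the target root.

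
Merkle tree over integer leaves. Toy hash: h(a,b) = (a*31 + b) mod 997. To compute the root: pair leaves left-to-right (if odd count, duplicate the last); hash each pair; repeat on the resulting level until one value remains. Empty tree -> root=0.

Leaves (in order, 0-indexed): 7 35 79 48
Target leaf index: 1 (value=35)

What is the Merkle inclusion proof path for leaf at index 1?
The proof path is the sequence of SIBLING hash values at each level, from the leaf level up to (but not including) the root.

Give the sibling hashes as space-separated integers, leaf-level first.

L0 (leaves): [7, 35, 79, 48], target index=1
L1: h(7,35)=(7*31+35)%997=252 [pair 0] h(79,48)=(79*31+48)%997=503 [pair 1] -> [252, 503]
  Sibling for proof at L0: 7
L2: h(252,503)=(252*31+503)%997=339 [pair 0] -> [339]
  Sibling for proof at L1: 503
Root: 339
Proof path (sibling hashes from leaf to root): [7, 503]

Answer: 7 503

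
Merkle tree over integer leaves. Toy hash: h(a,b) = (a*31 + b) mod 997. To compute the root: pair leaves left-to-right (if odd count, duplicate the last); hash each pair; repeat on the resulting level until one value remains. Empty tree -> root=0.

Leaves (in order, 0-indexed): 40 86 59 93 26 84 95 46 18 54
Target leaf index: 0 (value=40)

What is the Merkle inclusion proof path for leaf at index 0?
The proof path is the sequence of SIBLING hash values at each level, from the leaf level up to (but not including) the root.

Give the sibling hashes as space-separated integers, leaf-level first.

Answer: 86 925 671 572

Derivation:
L0 (leaves): [40, 86, 59, 93, 26, 84, 95, 46, 18, 54], target index=0
L1: h(40,86)=(40*31+86)%997=329 [pair 0] h(59,93)=(59*31+93)%997=925 [pair 1] h(26,84)=(26*31+84)%997=890 [pair 2] h(95,46)=(95*31+46)%997=0 [pair 3] h(18,54)=(18*31+54)%997=612 [pair 4] -> [329, 925, 890, 0, 612]
  Sibling for proof at L0: 86
L2: h(329,925)=(329*31+925)%997=157 [pair 0] h(890,0)=(890*31+0)%997=671 [pair 1] h(612,612)=(612*31+612)%997=641 [pair 2] -> [157, 671, 641]
  Sibling for proof at L1: 925
L3: h(157,671)=(157*31+671)%997=553 [pair 0] h(641,641)=(641*31+641)%997=572 [pair 1] -> [553, 572]
  Sibling for proof at L2: 671
L4: h(553,572)=(553*31+572)%997=766 [pair 0] -> [766]
  Sibling for proof at L3: 572
Root: 766
Proof path (sibling hashes from leaf to root): [86, 925, 671, 572]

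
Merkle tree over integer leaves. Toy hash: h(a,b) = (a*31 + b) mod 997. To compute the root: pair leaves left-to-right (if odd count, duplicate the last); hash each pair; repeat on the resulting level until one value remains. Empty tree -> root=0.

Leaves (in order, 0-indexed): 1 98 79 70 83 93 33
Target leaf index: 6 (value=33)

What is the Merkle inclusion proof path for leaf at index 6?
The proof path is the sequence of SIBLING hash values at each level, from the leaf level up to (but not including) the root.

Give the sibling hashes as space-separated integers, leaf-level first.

L0 (leaves): [1, 98, 79, 70, 83, 93, 33], target index=6
L1: h(1,98)=(1*31+98)%997=129 [pair 0] h(79,70)=(79*31+70)%997=525 [pair 1] h(83,93)=(83*31+93)%997=672 [pair 2] h(33,33)=(33*31+33)%997=59 [pair 3] -> [129, 525, 672, 59]
  Sibling for proof at L0: 33
L2: h(129,525)=(129*31+525)%997=536 [pair 0] h(672,59)=(672*31+59)%997=951 [pair 1] -> [536, 951]
  Sibling for proof at L1: 672
L3: h(536,951)=(536*31+951)%997=618 [pair 0] -> [618]
  Sibling for proof at L2: 536
Root: 618
Proof path (sibling hashes from leaf to root): [33, 672, 536]

Answer: 33 672 536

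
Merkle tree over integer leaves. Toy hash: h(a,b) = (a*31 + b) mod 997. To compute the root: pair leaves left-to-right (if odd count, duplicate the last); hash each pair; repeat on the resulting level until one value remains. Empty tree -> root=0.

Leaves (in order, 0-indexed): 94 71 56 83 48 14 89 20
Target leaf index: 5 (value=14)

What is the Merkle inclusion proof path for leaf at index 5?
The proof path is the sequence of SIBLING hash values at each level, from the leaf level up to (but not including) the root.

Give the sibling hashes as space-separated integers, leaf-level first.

L0 (leaves): [94, 71, 56, 83, 48, 14, 89, 20], target index=5
L1: h(94,71)=(94*31+71)%997=991 [pair 0] h(56,83)=(56*31+83)%997=822 [pair 1] h(48,14)=(48*31+14)%997=505 [pair 2] h(89,20)=(89*31+20)%997=785 [pair 3] -> [991, 822, 505, 785]
  Sibling for proof at L0: 48
L2: h(991,822)=(991*31+822)%997=636 [pair 0] h(505,785)=(505*31+785)%997=488 [pair 1] -> [636, 488]
  Sibling for proof at L1: 785
L3: h(636,488)=(636*31+488)%997=264 [pair 0] -> [264]
  Sibling for proof at L2: 636
Root: 264
Proof path (sibling hashes from leaf to root): [48, 785, 636]

Answer: 48 785 636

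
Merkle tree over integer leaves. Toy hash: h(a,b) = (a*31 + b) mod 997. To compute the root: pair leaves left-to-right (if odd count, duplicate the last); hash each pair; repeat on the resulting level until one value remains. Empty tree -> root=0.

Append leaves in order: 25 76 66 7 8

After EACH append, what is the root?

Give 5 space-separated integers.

After append 25 (leaves=[25]):
  L0: [25]
  root=25
After append 76 (leaves=[25, 76]):
  L0: [25, 76]
  L1: h(25,76)=(25*31+76)%997=851 -> [851]
  root=851
After append 66 (leaves=[25, 76, 66]):
  L0: [25, 76, 66]
  L1: h(25,76)=(25*31+76)%997=851 h(66,66)=(66*31+66)%997=118 -> [851, 118]
  L2: h(851,118)=(851*31+118)%997=577 -> [577]
  root=577
After append 7 (leaves=[25, 76, 66, 7]):
  L0: [25, 76, 66, 7]
  L1: h(25,76)=(25*31+76)%997=851 h(66,7)=(66*31+7)%997=59 -> [851, 59]
  L2: h(851,59)=(851*31+59)%997=518 -> [518]
  root=518
After append 8 (leaves=[25, 76, 66, 7, 8]):
  L0: [25, 76, 66, 7, 8]
  L1: h(25,76)=(25*31+76)%997=851 h(66,7)=(66*31+7)%997=59 h(8,8)=(8*31+8)%997=256 -> [851, 59, 256]
  L2: h(851,59)=(851*31+59)%997=518 h(256,256)=(256*31+256)%997=216 -> [518, 216]
  L3: h(518,216)=(518*31+216)%997=322 -> [322]
  root=322

Answer: 25 851 577 518 322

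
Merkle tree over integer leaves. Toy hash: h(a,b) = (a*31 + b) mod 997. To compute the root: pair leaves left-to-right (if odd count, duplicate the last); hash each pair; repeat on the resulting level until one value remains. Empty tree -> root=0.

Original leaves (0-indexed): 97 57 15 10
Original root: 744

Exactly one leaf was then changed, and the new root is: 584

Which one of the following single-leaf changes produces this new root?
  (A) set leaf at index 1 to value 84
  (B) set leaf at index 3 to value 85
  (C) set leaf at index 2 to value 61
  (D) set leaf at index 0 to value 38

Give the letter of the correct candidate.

Answer: A

Derivation:
Original leaves: [97, 57, 15, 10]
Target new root: 584
Try each candidate change and compute the resulting root:
Candidate A: set leaf[1] = 84 -> leaves = [97, 84, 15, 10]
  L0: [97, 84, 15, 10]
  L1: h(97,84)=(97*31+84)%997=100 h(15,10)=(15*31+10)%997=475 -> [100, 475]
  L2: h(100,475)=(100*31+475)%997=584 -> [584]
  root = 584 == target 584  ** MATCH **
Candidate B: set leaf[3] = 85 -> leaves = [97, 57, 15, 85]
  L0: [97, 57, 15, 85]
  L1: h(97,57)=(97*31+57)%997=73 h(15,85)=(15*31+85)%997=550 -> [73, 550]
  L2: h(73,550)=(73*31+550)%997=819 -> [819]
  root = 819 != target 584
Candidate C: set leaf[2] = 61 -> leaves = [97, 57, 61, 10]
  L0: [97, 57, 61, 10]
  L1: h(97,57)=(97*31+57)%997=73 h(61,10)=(61*31+10)%997=904 -> [73, 904]
  L2: h(73,904)=(73*31+904)%997=176 -> [176]
  root = 176 != target 584
Candidate D: set leaf[0] = 38 -> leaves = [38, 57, 15, 10]
  L0: [38, 57, 15, 10]
  L1: h(38,57)=(38*31+57)%997=238 h(15,10)=(15*31+10)%997=475 -> [238, 475]
  L2: h(238,475)=(238*31+475)%997=874 -> [874]
  root = 874 != target 584
Candidate A produces the target root.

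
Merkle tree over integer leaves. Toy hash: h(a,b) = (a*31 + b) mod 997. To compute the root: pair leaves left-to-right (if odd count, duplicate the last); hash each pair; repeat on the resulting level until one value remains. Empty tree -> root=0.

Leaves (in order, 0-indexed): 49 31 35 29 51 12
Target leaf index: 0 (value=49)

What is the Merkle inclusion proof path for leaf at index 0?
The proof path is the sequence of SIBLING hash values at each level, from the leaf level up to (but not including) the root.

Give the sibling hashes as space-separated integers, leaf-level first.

Answer: 31 117 129

Derivation:
L0 (leaves): [49, 31, 35, 29, 51, 12], target index=0
L1: h(49,31)=(49*31+31)%997=553 [pair 0] h(35,29)=(35*31+29)%997=117 [pair 1] h(51,12)=(51*31+12)%997=596 [pair 2] -> [553, 117, 596]
  Sibling for proof at L0: 31
L2: h(553,117)=(553*31+117)%997=311 [pair 0] h(596,596)=(596*31+596)%997=129 [pair 1] -> [311, 129]
  Sibling for proof at L1: 117
L3: h(311,129)=(311*31+129)%997=797 [pair 0] -> [797]
  Sibling for proof at L2: 129
Root: 797
Proof path (sibling hashes from leaf to root): [31, 117, 129]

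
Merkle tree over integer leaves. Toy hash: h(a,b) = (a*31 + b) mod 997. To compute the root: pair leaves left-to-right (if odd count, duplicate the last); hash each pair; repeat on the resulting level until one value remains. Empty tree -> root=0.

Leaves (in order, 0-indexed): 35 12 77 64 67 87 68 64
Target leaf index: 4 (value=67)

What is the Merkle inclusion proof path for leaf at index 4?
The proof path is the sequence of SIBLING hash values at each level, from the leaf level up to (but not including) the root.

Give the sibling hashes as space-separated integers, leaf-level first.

Answer: 87 178 566

Derivation:
L0 (leaves): [35, 12, 77, 64, 67, 87, 68, 64], target index=4
L1: h(35,12)=(35*31+12)%997=100 [pair 0] h(77,64)=(77*31+64)%997=457 [pair 1] h(67,87)=(67*31+87)%997=170 [pair 2] h(68,64)=(68*31+64)%997=178 [pair 3] -> [100, 457, 170, 178]
  Sibling for proof at L0: 87
L2: h(100,457)=(100*31+457)%997=566 [pair 0] h(170,178)=(170*31+178)%997=463 [pair 1] -> [566, 463]
  Sibling for proof at L1: 178
L3: h(566,463)=(566*31+463)%997=63 [pair 0] -> [63]
  Sibling for proof at L2: 566
Root: 63
Proof path (sibling hashes from leaf to root): [87, 178, 566]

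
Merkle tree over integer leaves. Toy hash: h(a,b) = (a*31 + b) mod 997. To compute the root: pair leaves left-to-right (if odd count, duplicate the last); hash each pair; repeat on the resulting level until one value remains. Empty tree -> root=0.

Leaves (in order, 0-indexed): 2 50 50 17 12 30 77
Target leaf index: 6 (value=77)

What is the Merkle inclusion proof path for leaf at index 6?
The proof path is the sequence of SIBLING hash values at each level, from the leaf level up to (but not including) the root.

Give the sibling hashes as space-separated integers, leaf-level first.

L0 (leaves): [2, 50, 50, 17, 12, 30, 77], target index=6
L1: h(2,50)=(2*31+50)%997=112 [pair 0] h(50,17)=(50*31+17)%997=570 [pair 1] h(12,30)=(12*31+30)%997=402 [pair 2] h(77,77)=(77*31+77)%997=470 [pair 3] -> [112, 570, 402, 470]
  Sibling for proof at L0: 77
L2: h(112,570)=(112*31+570)%997=54 [pair 0] h(402,470)=(402*31+470)%997=968 [pair 1] -> [54, 968]
  Sibling for proof at L1: 402
L3: h(54,968)=(54*31+968)%997=648 [pair 0] -> [648]
  Sibling for proof at L2: 54
Root: 648
Proof path (sibling hashes from leaf to root): [77, 402, 54]

Answer: 77 402 54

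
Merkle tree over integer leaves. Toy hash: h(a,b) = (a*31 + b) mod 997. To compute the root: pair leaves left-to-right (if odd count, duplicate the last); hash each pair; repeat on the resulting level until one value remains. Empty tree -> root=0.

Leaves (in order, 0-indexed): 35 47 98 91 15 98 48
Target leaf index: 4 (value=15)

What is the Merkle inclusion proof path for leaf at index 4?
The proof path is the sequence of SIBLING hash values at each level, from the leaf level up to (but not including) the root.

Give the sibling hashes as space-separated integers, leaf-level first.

Answer: 98 539 335

Derivation:
L0 (leaves): [35, 47, 98, 91, 15, 98, 48], target index=4
L1: h(35,47)=(35*31+47)%997=135 [pair 0] h(98,91)=(98*31+91)%997=138 [pair 1] h(15,98)=(15*31+98)%997=563 [pair 2] h(48,48)=(48*31+48)%997=539 [pair 3] -> [135, 138, 563, 539]
  Sibling for proof at L0: 98
L2: h(135,138)=(135*31+138)%997=335 [pair 0] h(563,539)=(563*31+539)%997=46 [pair 1] -> [335, 46]
  Sibling for proof at L1: 539
L3: h(335,46)=(335*31+46)%997=461 [pair 0] -> [461]
  Sibling for proof at L2: 335
Root: 461
Proof path (sibling hashes from leaf to root): [98, 539, 335]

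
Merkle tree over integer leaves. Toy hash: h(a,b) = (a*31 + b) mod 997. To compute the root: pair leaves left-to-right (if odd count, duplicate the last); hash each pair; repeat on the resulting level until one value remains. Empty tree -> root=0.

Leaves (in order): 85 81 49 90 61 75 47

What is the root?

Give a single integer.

Answer: 595

Derivation:
L0: [85, 81, 49, 90, 61, 75, 47]
L1: h(85,81)=(85*31+81)%997=722 h(49,90)=(49*31+90)%997=612 h(61,75)=(61*31+75)%997=969 h(47,47)=(47*31+47)%997=507 -> [722, 612, 969, 507]
L2: h(722,612)=(722*31+612)%997=63 h(969,507)=(969*31+507)%997=636 -> [63, 636]
L3: h(63,636)=(63*31+636)%997=595 -> [595]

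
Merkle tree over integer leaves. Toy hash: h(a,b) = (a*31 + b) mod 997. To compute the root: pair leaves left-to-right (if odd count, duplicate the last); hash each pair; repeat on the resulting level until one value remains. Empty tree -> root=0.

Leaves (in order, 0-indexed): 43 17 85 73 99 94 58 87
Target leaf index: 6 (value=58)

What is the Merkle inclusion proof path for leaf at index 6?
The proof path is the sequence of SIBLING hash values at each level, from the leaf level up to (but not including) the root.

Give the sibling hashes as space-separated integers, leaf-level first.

L0 (leaves): [43, 17, 85, 73, 99, 94, 58, 87], target index=6
L1: h(43,17)=(43*31+17)%997=353 [pair 0] h(85,73)=(85*31+73)%997=714 [pair 1] h(99,94)=(99*31+94)%997=172 [pair 2] h(58,87)=(58*31+87)%997=888 [pair 3] -> [353, 714, 172, 888]
  Sibling for proof at L0: 87
L2: h(353,714)=(353*31+714)%997=690 [pair 0] h(172,888)=(172*31+888)%997=238 [pair 1] -> [690, 238]
  Sibling for proof at L1: 172
L3: h(690,238)=(690*31+238)%997=691 [pair 0] -> [691]
  Sibling for proof at L2: 690
Root: 691
Proof path (sibling hashes from leaf to root): [87, 172, 690]

Answer: 87 172 690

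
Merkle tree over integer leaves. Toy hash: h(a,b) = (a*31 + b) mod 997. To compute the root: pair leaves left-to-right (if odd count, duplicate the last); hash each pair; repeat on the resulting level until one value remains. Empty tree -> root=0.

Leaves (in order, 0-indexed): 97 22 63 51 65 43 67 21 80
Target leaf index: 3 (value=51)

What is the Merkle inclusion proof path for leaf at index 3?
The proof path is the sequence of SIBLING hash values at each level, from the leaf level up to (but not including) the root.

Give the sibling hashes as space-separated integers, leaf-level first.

L0 (leaves): [97, 22, 63, 51, 65, 43, 67, 21, 80], target index=3
L1: h(97,22)=(97*31+22)%997=38 [pair 0] h(63,51)=(63*31+51)%997=10 [pair 1] h(65,43)=(65*31+43)%997=64 [pair 2] h(67,21)=(67*31+21)%997=104 [pair 3] h(80,80)=(80*31+80)%997=566 [pair 4] -> [38, 10, 64, 104, 566]
  Sibling for proof at L0: 63
L2: h(38,10)=(38*31+10)%997=191 [pair 0] h(64,104)=(64*31+104)%997=94 [pair 1] h(566,566)=(566*31+566)%997=166 [pair 2] -> [191, 94, 166]
  Sibling for proof at L1: 38
L3: h(191,94)=(191*31+94)%997=33 [pair 0] h(166,166)=(166*31+166)%997=327 [pair 1] -> [33, 327]
  Sibling for proof at L2: 94
L4: h(33,327)=(33*31+327)%997=353 [pair 0] -> [353]
  Sibling for proof at L3: 327
Root: 353
Proof path (sibling hashes from leaf to root): [63, 38, 94, 327]

Answer: 63 38 94 327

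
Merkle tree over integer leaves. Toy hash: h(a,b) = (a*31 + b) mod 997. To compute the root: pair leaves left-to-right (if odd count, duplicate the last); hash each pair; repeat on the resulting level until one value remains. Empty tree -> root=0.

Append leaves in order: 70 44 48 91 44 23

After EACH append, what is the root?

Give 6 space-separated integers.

After append 70 (leaves=[70]):
  L0: [70]
  root=70
After append 44 (leaves=[70, 44]):
  L0: [70, 44]
  L1: h(70,44)=(70*31+44)%997=220 -> [220]
  root=220
After append 48 (leaves=[70, 44, 48]):
  L0: [70, 44, 48]
  L1: h(70,44)=(70*31+44)%997=220 h(48,48)=(48*31+48)%997=539 -> [220, 539]
  L2: h(220,539)=(220*31+539)%997=380 -> [380]
  root=380
After append 91 (leaves=[70, 44, 48, 91]):
  L0: [70, 44, 48, 91]
  L1: h(70,44)=(70*31+44)%997=220 h(48,91)=(48*31+91)%997=582 -> [220, 582]
  L2: h(220,582)=(220*31+582)%997=423 -> [423]
  root=423
After append 44 (leaves=[70, 44, 48, 91, 44]):
  L0: [70, 44, 48, 91, 44]
  L1: h(70,44)=(70*31+44)%997=220 h(48,91)=(48*31+91)%997=582 h(44,44)=(44*31+44)%997=411 -> [220, 582, 411]
  L2: h(220,582)=(220*31+582)%997=423 h(411,411)=(411*31+411)%997=191 -> [423, 191]
  L3: h(423,191)=(423*31+191)%997=343 -> [343]
  root=343
After append 23 (leaves=[70, 44, 48, 91, 44, 23]):
  L0: [70, 44, 48, 91, 44, 23]
  L1: h(70,44)=(70*31+44)%997=220 h(48,91)=(48*31+91)%997=582 h(44,23)=(44*31+23)%997=390 -> [220, 582, 390]
  L2: h(220,582)=(220*31+582)%997=423 h(390,390)=(390*31+390)%997=516 -> [423, 516]
  L3: h(423,516)=(423*31+516)%997=668 -> [668]
  root=668

Answer: 70 220 380 423 343 668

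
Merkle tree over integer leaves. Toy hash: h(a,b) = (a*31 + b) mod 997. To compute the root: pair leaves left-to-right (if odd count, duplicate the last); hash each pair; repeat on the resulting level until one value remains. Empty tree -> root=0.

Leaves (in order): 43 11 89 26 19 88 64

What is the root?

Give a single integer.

Answer: 169

Derivation:
L0: [43, 11, 89, 26, 19, 88, 64]
L1: h(43,11)=(43*31+11)%997=347 h(89,26)=(89*31+26)%997=791 h(19,88)=(19*31+88)%997=677 h(64,64)=(64*31+64)%997=54 -> [347, 791, 677, 54]
L2: h(347,791)=(347*31+791)%997=581 h(677,54)=(677*31+54)%997=104 -> [581, 104]
L3: h(581,104)=(581*31+104)%997=169 -> [169]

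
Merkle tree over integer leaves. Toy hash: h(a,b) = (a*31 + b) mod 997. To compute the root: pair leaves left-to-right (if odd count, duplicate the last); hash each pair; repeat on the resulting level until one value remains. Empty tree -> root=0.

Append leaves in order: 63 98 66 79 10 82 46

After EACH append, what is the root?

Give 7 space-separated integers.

After append 63 (leaves=[63]):
  L0: [63]
  root=63
After append 98 (leaves=[63, 98]):
  L0: [63, 98]
  L1: h(63,98)=(63*31+98)%997=57 -> [57]
  root=57
After append 66 (leaves=[63, 98, 66]):
  L0: [63, 98, 66]
  L1: h(63,98)=(63*31+98)%997=57 h(66,66)=(66*31+66)%997=118 -> [57, 118]
  L2: h(57,118)=(57*31+118)%997=888 -> [888]
  root=888
After append 79 (leaves=[63, 98, 66, 79]):
  L0: [63, 98, 66, 79]
  L1: h(63,98)=(63*31+98)%997=57 h(66,79)=(66*31+79)%997=131 -> [57, 131]
  L2: h(57,131)=(57*31+131)%997=901 -> [901]
  root=901
After append 10 (leaves=[63, 98, 66, 79, 10]):
  L0: [63, 98, 66, 79, 10]
  L1: h(63,98)=(63*31+98)%997=57 h(66,79)=(66*31+79)%997=131 h(10,10)=(10*31+10)%997=320 -> [57, 131, 320]
  L2: h(57,131)=(57*31+131)%997=901 h(320,320)=(320*31+320)%997=270 -> [901, 270]
  L3: h(901,270)=(901*31+270)%997=285 -> [285]
  root=285
After append 82 (leaves=[63, 98, 66, 79, 10, 82]):
  L0: [63, 98, 66, 79, 10, 82]
  L1: h(63,98)=(63*31+98)%997=57 h(66,79)=(66*31+79)%997=131 h(10,82)=(10*31+82)%997=392 -> [57, 131, 392]
  L2: h(57,131)=(57*31+131)%997=901 h(392,392)=(392*31+392)%997=580 -> [901, 580]
  L3: h(901,580)=(901*31+580)%997=595 -> [595]
  root=595
After append 46 (leaves=[63, 98, 66, 79, 10, 82, 46]):
  L0: [63, 98, 66, 79, 10, 82, 46]
  L1: h(63,98)=(63*31+98)%997=57 h(66,79)=(66*31+79)%997=131 h(10,82)=(10*31+82)%997=392 h(46,46)=(46*31+46)%997=475 -> [57, 131, 392, 475]
  L2: h(57,131)=(57*31+131)%997=901 h(392,475)=(392*31+475)%997=663 -> [901, 663]
  L3: h(901,663)=(901*31+663)%997=678 -> [678]
  root=678

Answer: 63 57 888 901 285 595 678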